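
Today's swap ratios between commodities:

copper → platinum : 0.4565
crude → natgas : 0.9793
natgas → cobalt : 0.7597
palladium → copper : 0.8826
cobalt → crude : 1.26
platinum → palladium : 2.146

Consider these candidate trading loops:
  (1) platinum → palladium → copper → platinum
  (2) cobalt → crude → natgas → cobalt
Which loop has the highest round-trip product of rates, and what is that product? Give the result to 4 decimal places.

(1) 2.146 × 0.8826 × 0.4565 = 0.86464
(2) 1.26 × 0.9793 × 0.7597 = 0.93741
Highest is cycle (2) at 0.9374 (≤1, no arbitrage).

0.9374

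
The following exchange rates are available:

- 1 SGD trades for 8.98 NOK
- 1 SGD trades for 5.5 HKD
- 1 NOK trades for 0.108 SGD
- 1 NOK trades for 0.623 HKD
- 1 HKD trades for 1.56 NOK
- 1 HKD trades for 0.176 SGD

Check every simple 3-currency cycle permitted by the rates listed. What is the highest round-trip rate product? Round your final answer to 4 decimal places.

0.9846

HKD→SGD→NOK→HKD: 0.176 × 8.98 × 0.623 = 0.98464
HKD→NOK→SGD→HKD: 1.56 × 0.108 × 5.5 = 0.92664
Maximum is HKD→SGD→NOK→HKD at 0.9846; no arbitrage — every cycle loses value.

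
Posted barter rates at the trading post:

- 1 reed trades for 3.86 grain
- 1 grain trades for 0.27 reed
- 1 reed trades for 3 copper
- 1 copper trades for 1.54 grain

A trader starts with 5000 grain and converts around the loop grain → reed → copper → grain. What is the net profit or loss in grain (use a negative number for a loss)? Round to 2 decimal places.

1237.00

5000 grain × 0.27 = 1350 reed
1350 reed × 3 = 4050 copper
4050 copper × 1.54 = 6237 grain
Net change: 6237 − 5000 = 1237 grain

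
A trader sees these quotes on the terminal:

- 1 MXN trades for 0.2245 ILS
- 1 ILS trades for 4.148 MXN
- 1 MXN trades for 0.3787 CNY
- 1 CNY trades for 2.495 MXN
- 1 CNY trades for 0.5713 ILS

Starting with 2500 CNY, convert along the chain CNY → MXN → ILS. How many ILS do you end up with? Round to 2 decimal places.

1400.32

2500 CNY × 2.495 = 6237.5 MXN
6237.5 MXN × 0.2245 = 1400.31875 ILS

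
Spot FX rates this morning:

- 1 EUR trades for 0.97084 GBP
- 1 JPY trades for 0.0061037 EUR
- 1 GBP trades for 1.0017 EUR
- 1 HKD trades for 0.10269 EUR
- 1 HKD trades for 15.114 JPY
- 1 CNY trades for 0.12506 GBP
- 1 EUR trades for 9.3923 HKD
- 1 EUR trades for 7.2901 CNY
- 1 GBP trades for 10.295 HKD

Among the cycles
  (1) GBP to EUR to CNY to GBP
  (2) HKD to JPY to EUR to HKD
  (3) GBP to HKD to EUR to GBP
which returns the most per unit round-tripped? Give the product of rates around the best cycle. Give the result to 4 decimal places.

(1) 1.0017 × 7.2901 × 0.12506 = 0.91325
(2) 15.114 × 0.0061037 × 9.3923 = 0.86645
(3) 10.295 × 0.10269 × 0.97084 = 1.02637
Highest is cycle (3) at 1.0264 (>1, arbitrage).

1.0264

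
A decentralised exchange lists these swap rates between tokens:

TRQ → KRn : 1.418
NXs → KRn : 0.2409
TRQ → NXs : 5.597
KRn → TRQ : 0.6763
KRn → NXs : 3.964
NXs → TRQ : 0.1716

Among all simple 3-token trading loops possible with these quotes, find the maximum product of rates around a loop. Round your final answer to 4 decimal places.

KRn→NXs→TRQ→KRn: 3.964 × 0.1716 × 1.418 = 0.96456
KRn→TRQ→NXs→KRn: 0.6763 × 5.597 × 0.2409 = 0.91187
Maximum is KRn→NXs→TRQ→KRn at 0.9646; no arbitrage — every cycle loses value.

0.9646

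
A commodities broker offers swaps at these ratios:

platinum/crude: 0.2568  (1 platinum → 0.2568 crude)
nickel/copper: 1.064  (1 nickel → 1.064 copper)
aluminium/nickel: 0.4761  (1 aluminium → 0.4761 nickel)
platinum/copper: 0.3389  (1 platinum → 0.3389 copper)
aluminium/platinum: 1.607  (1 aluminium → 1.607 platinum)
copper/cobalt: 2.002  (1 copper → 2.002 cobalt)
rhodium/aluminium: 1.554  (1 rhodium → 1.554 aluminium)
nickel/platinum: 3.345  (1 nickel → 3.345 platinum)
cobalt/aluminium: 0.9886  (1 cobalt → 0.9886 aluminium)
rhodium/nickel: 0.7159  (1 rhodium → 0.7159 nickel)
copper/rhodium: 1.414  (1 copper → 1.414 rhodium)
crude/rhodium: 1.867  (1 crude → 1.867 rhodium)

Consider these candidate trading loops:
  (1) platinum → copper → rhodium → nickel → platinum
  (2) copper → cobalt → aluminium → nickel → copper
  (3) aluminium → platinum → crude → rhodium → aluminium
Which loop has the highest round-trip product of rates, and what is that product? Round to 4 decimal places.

1.1973

(1) 0.3389 × 1.414 × 0.7159 × 3.345 = 1.14754
(2) 2.002 × 0.9886 × 0.4761 × 1.064 = 1.00259
(3) 1.607 × 0.2568 × 1.867 × 1.554 = 1.19731
Highest is cycle (3) at 1.1973 (>1, arbitrage).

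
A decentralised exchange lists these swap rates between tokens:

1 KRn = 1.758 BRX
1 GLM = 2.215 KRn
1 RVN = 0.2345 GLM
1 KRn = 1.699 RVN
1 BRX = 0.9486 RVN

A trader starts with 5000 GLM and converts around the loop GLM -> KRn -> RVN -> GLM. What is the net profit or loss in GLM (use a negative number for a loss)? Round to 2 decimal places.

5000 GLM × 2.215 = 11075 KRn
11075 KRn × 1.699 = 18816.425 RVN
18816.425 RVN × 0.2345 = 4412.4516625 GLM
Net change: 4412.4516625 − 5000 = -587.5483375 GLM

-587.55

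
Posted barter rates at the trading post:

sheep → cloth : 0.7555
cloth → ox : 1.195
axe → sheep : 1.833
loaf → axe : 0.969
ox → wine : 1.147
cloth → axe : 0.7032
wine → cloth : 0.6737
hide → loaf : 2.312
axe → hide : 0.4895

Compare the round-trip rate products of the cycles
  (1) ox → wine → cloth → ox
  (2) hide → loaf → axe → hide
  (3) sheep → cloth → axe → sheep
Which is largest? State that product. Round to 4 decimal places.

(1) 1.147 × 0.6737 × 1.195 = 0.92342
(2) 2.312 × 0.969 × 0.4895 = 1.09664
(3) 0.7555 × 0.7032 × 1.833 = 0.97381
Highest is cycle (2) at 1.0966 (>1, arbitrage).

1.0966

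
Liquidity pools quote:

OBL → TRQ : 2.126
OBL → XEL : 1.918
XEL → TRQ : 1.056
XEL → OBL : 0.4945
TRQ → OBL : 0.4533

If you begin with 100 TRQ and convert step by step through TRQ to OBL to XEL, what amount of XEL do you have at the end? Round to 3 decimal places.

86.943

100 TRQ × 0.4533 = 45.33 OBL
45.33 OBL × 1.918 = 86.94294 XEL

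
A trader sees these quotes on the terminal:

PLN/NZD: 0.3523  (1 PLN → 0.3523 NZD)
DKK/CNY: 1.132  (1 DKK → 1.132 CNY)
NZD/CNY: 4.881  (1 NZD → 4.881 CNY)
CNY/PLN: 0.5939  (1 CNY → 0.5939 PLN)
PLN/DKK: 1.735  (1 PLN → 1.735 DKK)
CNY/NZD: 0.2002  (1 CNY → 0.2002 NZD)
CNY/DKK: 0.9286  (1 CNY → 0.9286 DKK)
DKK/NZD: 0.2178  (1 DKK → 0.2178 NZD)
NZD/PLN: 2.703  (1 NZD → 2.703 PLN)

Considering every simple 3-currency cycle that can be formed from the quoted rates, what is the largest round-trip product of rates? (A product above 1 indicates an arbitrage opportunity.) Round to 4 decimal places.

DKK→CNY→PLN→DKK: 1.132 × 0.5939 × 1.735 = 1.16643
DKK→NZD→PLN→DKK: 0.2178 × 2.703 × 1.735 = 1.02142
NZD→CNY→PLN→NZD: 4.881 × 0.5939 × 0.3523 = 1.02126
DKK→NZD→CNY→DKK: 0.2178 × 4.881 × 0.9286 = 0.98718
Maximum is DKK→CNY→PLN→DKK at 1.1664; arbitrage exists.

1.1664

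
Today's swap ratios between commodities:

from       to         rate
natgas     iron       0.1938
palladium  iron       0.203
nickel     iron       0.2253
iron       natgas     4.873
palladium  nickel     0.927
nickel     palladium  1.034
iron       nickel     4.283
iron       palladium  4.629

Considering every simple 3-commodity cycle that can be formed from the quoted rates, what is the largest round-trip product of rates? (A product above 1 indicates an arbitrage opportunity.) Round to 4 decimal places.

nickel→iron→palladium→nickel: 0.2253 × 4.629 × 0.927 = 0.96678
nickel→palladium→iron→nickel: 1.034 × 0.203 × 4.283 = 0.89901
Maximum is nickel→iron→palladium→nickel at 0.9668; no arbitrage — every cycle loses value.

0.9668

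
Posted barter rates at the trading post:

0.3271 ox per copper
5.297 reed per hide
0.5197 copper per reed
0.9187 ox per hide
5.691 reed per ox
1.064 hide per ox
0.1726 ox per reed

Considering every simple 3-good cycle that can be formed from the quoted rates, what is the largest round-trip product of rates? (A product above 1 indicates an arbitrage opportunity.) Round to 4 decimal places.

ox→hide→reed→ox: 1.064 × 5.297 × 0.1726 = 0.97277
copper→ox→reed→copper: 0.3271 × 5.691 × 0.5197 = 0.96744
Maximum is ox→hide→reed→ox at 0.9728; no arbitrage — every cycle loses value.

0.9728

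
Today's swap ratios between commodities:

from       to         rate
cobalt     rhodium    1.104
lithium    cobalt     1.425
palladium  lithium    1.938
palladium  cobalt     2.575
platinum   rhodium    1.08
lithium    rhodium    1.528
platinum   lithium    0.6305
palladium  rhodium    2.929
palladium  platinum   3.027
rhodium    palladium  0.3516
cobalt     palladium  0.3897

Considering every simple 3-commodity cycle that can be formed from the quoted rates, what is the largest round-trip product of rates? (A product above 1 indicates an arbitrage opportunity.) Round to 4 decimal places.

platinum→rhodium→palladium→platinum: 1.08 × 0.3516 × 3.027 = 1.14944
palladium→lithium→cobalt→palladium: 1.938 × 1.425 × 0.3897 = 1.07622
rhodium→palladium→lithium→rhodium: 0.3516 × 1.938 × 1.528 = 1.04118
rhodium→palladium→cobalt→rhodium: 0.3516 × 2.575 × 1.104 = 0.99953
Maximum is platinum→rhodium→palladium→platinum at 1.1494; arbitrage exists.

1.1494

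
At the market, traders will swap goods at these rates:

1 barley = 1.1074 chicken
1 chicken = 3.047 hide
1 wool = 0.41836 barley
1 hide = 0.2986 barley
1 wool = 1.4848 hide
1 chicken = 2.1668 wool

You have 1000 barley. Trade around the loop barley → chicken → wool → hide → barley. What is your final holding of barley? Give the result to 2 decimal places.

1063.85

1000 barley × 1.1074 = 1107.4 chicken
1107.4 chicken × 2.1668 = 2399.51432 wool
2399.51432 wool × 1.4848 = 3562.798862336 hide
3562.798862336 hide × 0.2986 = 1063.8517402935296 barley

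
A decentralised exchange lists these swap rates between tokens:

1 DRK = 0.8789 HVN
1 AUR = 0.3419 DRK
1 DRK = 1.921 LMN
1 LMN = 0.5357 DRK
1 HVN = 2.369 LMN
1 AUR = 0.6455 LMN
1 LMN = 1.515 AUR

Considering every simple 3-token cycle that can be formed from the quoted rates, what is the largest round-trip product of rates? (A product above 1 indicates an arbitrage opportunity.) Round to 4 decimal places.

DRK→HVN→LMN→DRK: 0.8789 × 2.369 × 0.5357 = 1.11539
DRK→LMN→AUR→DRK: 1.921 × 1.515 × 0.3419 = 0.99504
Maximum is DRK→HVN→LMN→DRK at 1.1154; arbitrage exists.

1.1154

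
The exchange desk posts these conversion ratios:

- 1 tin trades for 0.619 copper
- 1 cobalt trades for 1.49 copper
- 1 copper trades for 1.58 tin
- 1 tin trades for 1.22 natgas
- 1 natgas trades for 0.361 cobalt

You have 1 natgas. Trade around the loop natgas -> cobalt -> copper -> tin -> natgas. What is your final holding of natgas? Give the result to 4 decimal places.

1 natgas × 0.361 = 0.361 cobalt
0.361 cobalt × 1.49 = 0.53789 copper
0.53789 copper × 1.58 = 0.8498662 tin
0.8498662 tin × 1.22 = 1.036836764 natgas

1.0368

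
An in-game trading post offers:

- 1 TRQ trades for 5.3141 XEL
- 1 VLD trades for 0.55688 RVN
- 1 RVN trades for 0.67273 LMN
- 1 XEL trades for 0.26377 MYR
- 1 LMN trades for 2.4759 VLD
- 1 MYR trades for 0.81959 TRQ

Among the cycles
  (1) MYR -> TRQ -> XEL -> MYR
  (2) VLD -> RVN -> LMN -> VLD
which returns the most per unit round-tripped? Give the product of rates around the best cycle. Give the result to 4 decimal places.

(1) 0.81959 × 5.3141 × 0.26377 = 1.14882
(2) 0.55688 × 0.67273 × 2.4759 = 0.92755
Highest is cycle (1) at 1.1488 (>1, arbitrage).

1.1488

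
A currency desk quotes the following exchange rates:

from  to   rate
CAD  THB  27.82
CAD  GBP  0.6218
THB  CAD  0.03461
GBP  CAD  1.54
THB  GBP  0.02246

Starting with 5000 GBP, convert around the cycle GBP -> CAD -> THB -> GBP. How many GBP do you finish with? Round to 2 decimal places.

4811.25

5000 GBP × 1.54 = 7700 CAD
7700 CAD × 27.82 = 214214 THB
214214 THB × 0.02246 = 4811.24644 GBP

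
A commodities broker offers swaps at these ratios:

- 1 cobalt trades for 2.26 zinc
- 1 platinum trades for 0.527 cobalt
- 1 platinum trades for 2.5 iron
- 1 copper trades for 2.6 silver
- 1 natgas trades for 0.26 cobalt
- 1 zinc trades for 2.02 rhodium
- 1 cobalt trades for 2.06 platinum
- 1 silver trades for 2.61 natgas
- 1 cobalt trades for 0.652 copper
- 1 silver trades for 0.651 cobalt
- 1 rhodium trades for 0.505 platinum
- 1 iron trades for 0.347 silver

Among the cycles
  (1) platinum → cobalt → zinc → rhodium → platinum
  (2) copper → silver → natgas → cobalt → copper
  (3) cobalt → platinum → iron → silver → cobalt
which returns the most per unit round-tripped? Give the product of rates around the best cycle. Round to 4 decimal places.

(1) 0.527 × 2.26 × 2.02 × 0.505 = 1.21496
(2) 2.6 × 2.61 × 0.26 × 0.652 = 1.15036
(3) 2.06 × 2.5 × 0.347 × 0.651 = 1.16337
Highest is cycle (1) at 1.2150 (>1, arbitrage).

1.2150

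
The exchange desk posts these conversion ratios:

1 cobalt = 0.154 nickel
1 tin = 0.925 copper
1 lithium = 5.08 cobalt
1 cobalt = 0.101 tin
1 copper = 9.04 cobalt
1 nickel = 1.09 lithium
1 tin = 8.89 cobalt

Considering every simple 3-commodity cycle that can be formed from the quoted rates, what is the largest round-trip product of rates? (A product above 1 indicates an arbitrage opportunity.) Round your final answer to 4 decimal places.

0.8527

nickel→lithium→cobalt→nickel: 1.09 × 5.08 × 0.154 = 0.85273
cobalt→tin→copper→cobalt: 0.101 × 0.925 × 9.04 = 0.84456
Maximum is nickel→lithium→cobalt→nickel at 0.8527; no arbitrage — every cycle loses value.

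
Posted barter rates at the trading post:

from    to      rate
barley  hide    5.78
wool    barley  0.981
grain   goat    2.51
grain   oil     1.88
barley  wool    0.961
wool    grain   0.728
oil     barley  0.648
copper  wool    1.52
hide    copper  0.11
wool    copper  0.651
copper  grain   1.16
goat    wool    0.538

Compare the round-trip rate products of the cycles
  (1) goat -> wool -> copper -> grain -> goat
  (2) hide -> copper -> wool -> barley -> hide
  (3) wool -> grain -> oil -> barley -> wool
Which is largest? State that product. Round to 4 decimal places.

(1) 0.538 × 0.651 × 1.16 × 2.51 = 1.01975
(2) 0.11 × 1.52 × 0.981 × 5.78 = 0.94805
(3) 0.728 × 1.88 × 0.648 × 0.961 = 0.85229
Highest is cycle (1) at 1.0198 (>1, arbitrage).

1.0198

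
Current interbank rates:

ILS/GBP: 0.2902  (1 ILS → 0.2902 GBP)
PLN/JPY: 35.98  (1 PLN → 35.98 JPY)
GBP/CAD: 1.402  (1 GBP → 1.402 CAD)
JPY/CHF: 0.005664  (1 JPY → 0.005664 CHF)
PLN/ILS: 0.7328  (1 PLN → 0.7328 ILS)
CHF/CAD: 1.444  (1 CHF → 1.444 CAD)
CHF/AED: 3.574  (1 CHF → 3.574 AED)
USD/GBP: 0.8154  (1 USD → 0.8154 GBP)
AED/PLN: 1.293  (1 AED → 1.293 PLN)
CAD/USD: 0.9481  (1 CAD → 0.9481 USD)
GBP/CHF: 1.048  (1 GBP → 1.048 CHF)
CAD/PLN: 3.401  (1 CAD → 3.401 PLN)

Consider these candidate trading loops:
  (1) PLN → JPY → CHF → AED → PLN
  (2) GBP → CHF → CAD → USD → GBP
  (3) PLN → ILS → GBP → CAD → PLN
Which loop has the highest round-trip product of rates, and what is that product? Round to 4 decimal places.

1.1699

(1) 35.98 × 0.005664 × 3.574 × 1.293 = 0.94175
(2) 1.048 × 1.444 × 0.9481 × 0.8154 = 1.16991
(3) 0.7328 × 0.2902 × 1.402 × 3.401 = 1.01400
Highest is cycle (2) at 1.1699 (>1, arbitrage).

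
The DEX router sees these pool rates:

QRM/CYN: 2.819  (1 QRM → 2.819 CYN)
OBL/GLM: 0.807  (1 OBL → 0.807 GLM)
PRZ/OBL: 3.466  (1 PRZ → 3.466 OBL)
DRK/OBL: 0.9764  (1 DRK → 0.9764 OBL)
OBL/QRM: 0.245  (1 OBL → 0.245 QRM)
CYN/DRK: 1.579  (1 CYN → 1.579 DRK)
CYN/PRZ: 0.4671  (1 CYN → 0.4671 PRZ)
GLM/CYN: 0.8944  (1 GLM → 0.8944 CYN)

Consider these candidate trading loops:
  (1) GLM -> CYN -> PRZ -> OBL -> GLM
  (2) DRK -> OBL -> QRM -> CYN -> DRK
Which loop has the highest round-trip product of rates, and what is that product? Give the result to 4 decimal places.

1.1685

(1) 0.8944 × 0.4671 × 3.466 × 0.807 = 1.16854
(2) 0.9764 × 0.245 × 2.819 × 1.579 = 1.06481
Highest is cycle (1) at 1.1685 (>1, arbitrage).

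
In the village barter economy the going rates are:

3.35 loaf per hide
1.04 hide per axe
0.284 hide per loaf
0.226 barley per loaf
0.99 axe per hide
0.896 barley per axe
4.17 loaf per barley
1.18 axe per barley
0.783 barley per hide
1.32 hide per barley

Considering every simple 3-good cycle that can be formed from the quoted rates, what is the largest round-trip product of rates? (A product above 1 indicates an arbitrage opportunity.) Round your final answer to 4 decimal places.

barley→hide→axe→barley: 1.32 × 0.99 × 0.896 = 1.17089
barley→hide→loaf→barley: 1.32 × 3.35 × 0.226 = 0.99937
barley→axe→hide→barley: 1.18 × 1.04 × 0.783 = 0.96090
barley→loaf→hide→barley: 4.17 × 0.284 × 0.783 = 0.92729
Maximum is barley→hide→axe→barley at 1.1709; arbitrage exists.

1.1709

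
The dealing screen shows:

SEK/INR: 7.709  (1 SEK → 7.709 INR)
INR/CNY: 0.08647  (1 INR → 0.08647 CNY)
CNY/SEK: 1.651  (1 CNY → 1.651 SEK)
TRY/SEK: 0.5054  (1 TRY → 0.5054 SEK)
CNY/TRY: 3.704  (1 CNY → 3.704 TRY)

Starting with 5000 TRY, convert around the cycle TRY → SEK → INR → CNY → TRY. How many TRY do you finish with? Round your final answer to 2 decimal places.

5000 TRY × 0.5054 = 2527 SEK
2527 SEK × 7.709 = 19480.643 INR
19480.643 INR × 0.08647 = 1684.49120021 CNY
1684.49120021 CNY × 3.704 = 6239.35540557784 TRY

6239.36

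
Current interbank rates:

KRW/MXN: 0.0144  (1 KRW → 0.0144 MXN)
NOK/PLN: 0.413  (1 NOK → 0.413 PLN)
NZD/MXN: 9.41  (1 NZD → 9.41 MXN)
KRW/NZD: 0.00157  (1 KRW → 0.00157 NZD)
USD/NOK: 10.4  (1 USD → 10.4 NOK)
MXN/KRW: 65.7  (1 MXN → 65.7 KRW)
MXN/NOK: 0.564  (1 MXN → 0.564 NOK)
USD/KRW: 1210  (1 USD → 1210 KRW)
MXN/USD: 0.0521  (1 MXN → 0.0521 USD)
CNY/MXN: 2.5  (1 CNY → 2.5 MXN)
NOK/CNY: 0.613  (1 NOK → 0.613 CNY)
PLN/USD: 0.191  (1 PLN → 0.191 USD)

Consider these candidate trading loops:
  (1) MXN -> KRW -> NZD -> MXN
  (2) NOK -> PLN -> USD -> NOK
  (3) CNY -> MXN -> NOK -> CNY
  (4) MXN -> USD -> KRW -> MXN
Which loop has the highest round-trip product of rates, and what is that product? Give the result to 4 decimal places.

0.9706

(1) 65.7 × 0.00157 × 9.41 = 0.97063
(2) 0.413 × 0.191 × 10.4 = 0.82038
(3) 2.5 × 0.564 × 0.613 = 0.86433
(4) 0.0521 × 1210 × 0.0144 = 0.90779
Highest is cycle (1) at 0.9706 (≤1, no arbitrage).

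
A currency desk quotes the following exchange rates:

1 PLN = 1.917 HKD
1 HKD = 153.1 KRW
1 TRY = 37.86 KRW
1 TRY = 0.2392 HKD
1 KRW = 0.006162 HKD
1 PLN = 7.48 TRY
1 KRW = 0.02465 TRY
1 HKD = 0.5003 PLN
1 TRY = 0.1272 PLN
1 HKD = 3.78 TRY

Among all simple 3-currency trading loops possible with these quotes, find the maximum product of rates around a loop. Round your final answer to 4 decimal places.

PLN→HKD→TRY→PLN: 1.917 × 3.78 × 0.1272 = 0.92172
KRW→TRY→HKD→KRW: 0.02465 × 0.2392 × 153.1 = 0.90272
PLN→TRY→HKD→PLN: 7.48 × 0.2392 × 0.5003 = 0.89514
KRW→HKD→TRY→KRW: 0.006162 × 3.78 × 37.86 = 0.88185
Maximum is PLN→HKD→TRY→PLN at 0.9217; no arbitrage — every cycle loses value.

0.9217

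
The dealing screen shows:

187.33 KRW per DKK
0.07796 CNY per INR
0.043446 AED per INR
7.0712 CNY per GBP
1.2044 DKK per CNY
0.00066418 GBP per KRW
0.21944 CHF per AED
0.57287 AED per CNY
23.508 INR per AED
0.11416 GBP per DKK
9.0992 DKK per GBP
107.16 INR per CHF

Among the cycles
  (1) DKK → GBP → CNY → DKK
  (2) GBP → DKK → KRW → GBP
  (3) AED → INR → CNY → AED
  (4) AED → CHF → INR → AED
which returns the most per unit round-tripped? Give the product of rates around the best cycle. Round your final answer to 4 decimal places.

(1) 0.11416 × 7.0712 × 1.2044 = 0.97225
(2) 9.0992 × 187.33 × 0.00066418 = 1.13213
(3) 23.508 × 0.07796 × 0.57287 = 1.04989
(4) 0.21944 × 107.16 × 0.043446 = 1.02164
Highest is cycle (2) at 1.1321 (>1, arbitrage).

1.1321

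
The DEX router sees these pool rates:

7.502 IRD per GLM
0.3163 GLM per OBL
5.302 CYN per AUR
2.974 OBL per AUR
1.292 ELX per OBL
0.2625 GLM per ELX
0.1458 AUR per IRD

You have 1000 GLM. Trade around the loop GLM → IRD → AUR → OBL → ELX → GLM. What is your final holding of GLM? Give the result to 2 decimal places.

1103.23

1000 GLM × 7.502 = 7502 IRD
7502 IRD × 0.1458 = 1093.7916 AUR
1093.7916 AUR × 2.974 = 3252.9362184 OBL
3252.9362184 OBL × 1.292 = 4202.7935941728 ELX
4202.7935941728 ELX × 0.2625 = 1103.23331847036 GLM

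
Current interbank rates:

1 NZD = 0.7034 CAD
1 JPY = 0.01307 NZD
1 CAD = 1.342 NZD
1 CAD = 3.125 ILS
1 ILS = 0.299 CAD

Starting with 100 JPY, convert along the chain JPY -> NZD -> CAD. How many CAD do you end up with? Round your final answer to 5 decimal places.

100 JPY × 0.01307 = 1.307 NZD
1.307 NZD × 0.7034 = 0.9193438 CAD

0.91934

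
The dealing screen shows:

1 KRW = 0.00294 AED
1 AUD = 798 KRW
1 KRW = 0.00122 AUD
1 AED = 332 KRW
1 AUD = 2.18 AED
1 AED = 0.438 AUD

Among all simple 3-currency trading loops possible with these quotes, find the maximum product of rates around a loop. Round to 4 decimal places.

1.0276

KRW→AED→AUD→KRW: 0.00294 × 0.438 × 798 = 1.02760
KRW→AUD→AED→KRW: 0.00122 × 2.18 × 332 = 0.88299
Maximum is KRW→AED→AUD→KRW at 1.0276; arbitrage exists.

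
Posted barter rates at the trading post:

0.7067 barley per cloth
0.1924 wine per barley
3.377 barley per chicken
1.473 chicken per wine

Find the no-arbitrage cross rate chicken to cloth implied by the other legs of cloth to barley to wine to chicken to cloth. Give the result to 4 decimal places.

4.9929

Known legs of the cycle: 0.7067 × 0.1924 × 1.473 = 0.20028245484
For no arbitrage the full-cycle product must be 1, so the missing rate is 1 / 0.20028245484 ≈ 4.992949.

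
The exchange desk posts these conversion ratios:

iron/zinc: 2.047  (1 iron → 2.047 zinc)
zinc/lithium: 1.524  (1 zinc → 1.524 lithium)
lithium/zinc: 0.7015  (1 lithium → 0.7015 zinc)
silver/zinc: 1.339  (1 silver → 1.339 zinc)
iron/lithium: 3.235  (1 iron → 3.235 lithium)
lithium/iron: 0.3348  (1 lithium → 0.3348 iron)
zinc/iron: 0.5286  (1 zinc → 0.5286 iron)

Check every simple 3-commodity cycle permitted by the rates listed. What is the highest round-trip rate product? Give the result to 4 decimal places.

1.1996

lithium→zinc→iron→lithium: 0.7015 × 0.5286 × 3.235 = 1.19958
lithium→iron→zinc→lithium: 0.3348 × 2.047 × 1.524 = 1.04445
Maximum is lithium→zinc→iron→lithium at 1.1996; arbitrage exists.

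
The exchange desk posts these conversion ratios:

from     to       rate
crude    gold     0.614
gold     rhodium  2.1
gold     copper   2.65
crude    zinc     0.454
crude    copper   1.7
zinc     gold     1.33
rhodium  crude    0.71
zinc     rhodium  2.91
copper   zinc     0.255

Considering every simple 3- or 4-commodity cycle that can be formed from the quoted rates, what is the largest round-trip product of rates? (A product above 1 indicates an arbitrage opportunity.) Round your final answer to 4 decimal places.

0.9380

rhodium→crude→zinc→rhodium: 0.71 × 0.454 × 2.91 = 0.93801
rhodium→crude→gold→rhodium: 0.71 × 0.614 × 2.1 = 0.91547
rhodium→crude→zinc→gold→rhodium: 0.71 × 0.454 × 1.33 × 2.1 = 0.90030
zinc→gold→copper→zinc: 1.33 × 2.65 × 0.255 = 0.89875
rhodium→crude→copper→zinc→rhodium: 0.71 × 1.7 × 0.255 × 2.91 = 0.89565
Maximum is rhodium→crude→zinc→rhodium at 0.9380; no arbitrage — every cycle loses value.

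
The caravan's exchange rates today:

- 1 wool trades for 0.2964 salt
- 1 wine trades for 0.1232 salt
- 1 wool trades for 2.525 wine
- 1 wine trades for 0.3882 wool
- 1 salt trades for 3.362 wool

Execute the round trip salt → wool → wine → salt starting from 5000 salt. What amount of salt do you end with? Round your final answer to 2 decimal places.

5000 salt × 3.362 = 16810 wool
16810 wool × 2.525 = 42445.25 wine
42445.25 wine × 0.1232 = 5229.2548 salt

5229.25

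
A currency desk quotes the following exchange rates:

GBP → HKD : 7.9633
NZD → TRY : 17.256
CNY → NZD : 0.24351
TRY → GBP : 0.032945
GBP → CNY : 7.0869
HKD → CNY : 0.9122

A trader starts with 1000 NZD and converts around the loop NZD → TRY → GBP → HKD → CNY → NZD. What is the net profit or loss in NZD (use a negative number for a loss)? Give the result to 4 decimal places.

1000 NZD × 17.256 = 17256 TRY
17256 TRY × 0.032945 = 568.49892 GBP
568.49892 GBP × 7.9633 = 4527.127449636 HKD
4527.127449636 HKD × 0.9122 = 4129.6456595579592 CNY
4129.6456595579592 CNY × 0.24351 = 1005.610014558958644792 NZD
Net change: 1005.610014558958644792 − 1000 = 5.610014558958644792 NZD

5.6100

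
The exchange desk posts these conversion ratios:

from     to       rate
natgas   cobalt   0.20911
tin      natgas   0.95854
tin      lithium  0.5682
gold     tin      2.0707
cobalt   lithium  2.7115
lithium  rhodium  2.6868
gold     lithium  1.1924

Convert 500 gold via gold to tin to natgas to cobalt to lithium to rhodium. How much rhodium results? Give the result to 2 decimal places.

500 gold × 2.0707 = 1035.35 tin
1035.35 tin × 0.95854 = 992.424389 natgas
992.424389 natgas × 0.20911 = 207.52586398379 cobalt
207.52586398379 cobalt × 2.7115 = 562.706380192046585 lithium
562.706380192046585 lithium × 2.6868 = 1511.879502299990764578 rhodium

1511.88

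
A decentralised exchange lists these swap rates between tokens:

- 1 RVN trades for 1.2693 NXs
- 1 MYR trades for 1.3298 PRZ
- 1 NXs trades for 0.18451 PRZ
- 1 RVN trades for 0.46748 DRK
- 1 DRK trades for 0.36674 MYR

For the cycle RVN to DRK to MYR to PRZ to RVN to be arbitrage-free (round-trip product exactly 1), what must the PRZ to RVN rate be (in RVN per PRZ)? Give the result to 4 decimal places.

4.3862

Known legs of the cycle: 0.46748 × 0.36674 × 1.3298 = 0.22798571949296
For no arbitrage the full-cycle product must be 1, so the missing rate is 1 / 0.22798571949296 ≈ 4.386240.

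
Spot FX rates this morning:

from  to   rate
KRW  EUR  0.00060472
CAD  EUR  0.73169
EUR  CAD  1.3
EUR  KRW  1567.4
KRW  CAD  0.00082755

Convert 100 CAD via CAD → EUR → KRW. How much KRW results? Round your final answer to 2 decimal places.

100 CAD × 0.73169 = 73.169 EUR
73.169 EUR × 1567.4 = 114685.0906 KRW

114685.09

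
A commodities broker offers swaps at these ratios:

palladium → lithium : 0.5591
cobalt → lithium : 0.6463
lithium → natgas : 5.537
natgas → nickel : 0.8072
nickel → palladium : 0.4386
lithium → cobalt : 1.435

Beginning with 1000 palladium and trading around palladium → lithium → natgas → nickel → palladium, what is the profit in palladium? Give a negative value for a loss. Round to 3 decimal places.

96.008

1000 palladium × 0.5591 = 559.1 lithium
559.1 lithium × 5.537 = 3095.7367 natgas
3095.7367 natgas × 0.8072 = 2498.87866424 nickel
2498.87866424 nickel × 0.4386 = 1096.008182135664 palladium
Net change: 1096.008182135664 − 1000 = 96.008182135664 palladium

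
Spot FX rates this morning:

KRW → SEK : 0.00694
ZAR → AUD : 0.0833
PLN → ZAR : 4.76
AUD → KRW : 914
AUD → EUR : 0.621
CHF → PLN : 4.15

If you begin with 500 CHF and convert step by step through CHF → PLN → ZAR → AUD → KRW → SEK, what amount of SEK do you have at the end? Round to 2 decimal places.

5218.86

500 CHF × 4.15 = 2075 PLN
2075 PLN × 4.76 = 9877 ZAR
9877 ZAR × 0.0833 = 822.7541 AUD
822.7541 AUD × 914 = 751997.2474 KRW
751997.2474 KRW × 0.00694 = 5218.860896956 SEK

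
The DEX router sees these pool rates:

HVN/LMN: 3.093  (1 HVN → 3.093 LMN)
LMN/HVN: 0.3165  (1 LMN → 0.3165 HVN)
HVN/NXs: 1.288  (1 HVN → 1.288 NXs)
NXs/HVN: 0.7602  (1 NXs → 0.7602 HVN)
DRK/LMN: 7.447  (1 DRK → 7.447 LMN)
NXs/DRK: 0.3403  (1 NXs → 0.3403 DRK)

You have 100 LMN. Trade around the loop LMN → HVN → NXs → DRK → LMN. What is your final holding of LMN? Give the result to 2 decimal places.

103.31

100 LMN × 0.3165 = 31.65 HVN
31.65 HVN × 1.288 = 40.7652 NXs
40.7652 NXs × 0.3403 = 13.87239756 DRK
13.87239756 DRK × 7.447 = 103.30774462932 LMN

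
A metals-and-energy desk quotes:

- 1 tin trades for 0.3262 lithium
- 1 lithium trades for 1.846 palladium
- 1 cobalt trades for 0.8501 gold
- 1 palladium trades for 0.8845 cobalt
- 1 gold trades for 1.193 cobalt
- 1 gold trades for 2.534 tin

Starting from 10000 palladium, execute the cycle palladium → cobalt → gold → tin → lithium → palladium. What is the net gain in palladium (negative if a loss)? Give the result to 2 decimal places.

10000 palladium × 0.8845 = 8845 cobalt
8845 cobalt × 0.8501 = 7519.1345 gold
7519.1345 gold × 2.534 = 19053.486823 tin
19053.486823 tin × 0.3262 = 6215.2474016626 lithium
6215.2474016626 lithium × 1.846 = 11473.3467034691596 palladium
Net change: 11473.3467034691596 − 10000 = 1473.3467034691596 palladium

1473.35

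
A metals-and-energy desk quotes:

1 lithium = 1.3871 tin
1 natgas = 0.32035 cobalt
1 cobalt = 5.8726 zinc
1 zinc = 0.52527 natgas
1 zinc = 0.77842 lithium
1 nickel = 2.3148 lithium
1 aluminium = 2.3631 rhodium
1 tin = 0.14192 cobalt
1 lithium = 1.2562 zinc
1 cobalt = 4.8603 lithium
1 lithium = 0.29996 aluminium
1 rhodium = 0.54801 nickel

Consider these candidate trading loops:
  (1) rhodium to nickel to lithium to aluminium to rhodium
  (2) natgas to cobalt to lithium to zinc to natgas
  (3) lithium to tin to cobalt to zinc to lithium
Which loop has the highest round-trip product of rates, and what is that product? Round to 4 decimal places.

(1) 0.54801 × 2.3148 × 0.29996 × 2.3631 = 0.89918
(2) 0.32035 × 4.8603 × 1.2562 × 0.52527 = 1.02738
(3) 1.3871 × 0.14192 × 5.8726 × 0.77842 = 0.89990
Highest is cycle (2) at 1.0274 (>1, arbitrage).

1.0274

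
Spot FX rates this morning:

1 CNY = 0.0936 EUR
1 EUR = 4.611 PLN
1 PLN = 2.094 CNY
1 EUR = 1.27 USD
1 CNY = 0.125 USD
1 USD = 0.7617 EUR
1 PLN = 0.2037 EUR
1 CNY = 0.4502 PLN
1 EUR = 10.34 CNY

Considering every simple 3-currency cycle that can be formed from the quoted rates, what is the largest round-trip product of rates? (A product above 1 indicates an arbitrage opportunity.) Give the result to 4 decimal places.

0.9845

EUR→CNY→USD→EUR: 10.34 × 0.125 × 0.7617 = 0.98450
EUR→CNY→PLN→EUR: 10.34 × 0.4502 × 0.2037 = 0.94824
EUR→PLN→CNY→EUR: 4.611 × 2.094 × 0.0936 = 0.90375
Maximum is EUR→CNY→USD→EUR at 0.9845; no arbitrage — every cycle loses value.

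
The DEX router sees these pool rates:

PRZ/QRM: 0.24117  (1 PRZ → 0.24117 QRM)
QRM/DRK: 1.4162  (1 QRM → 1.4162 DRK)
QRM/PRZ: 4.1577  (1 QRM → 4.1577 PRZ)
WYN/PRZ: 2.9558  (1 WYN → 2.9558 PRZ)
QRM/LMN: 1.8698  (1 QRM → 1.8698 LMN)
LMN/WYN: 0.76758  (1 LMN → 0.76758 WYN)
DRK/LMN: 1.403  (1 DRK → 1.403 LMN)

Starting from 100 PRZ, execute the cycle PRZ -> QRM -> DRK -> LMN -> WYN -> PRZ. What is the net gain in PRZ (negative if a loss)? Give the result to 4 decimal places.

100 PRZ × 0.24117 = 24.117 QRM
24.117 QRM × 1.4162 = 34.1544954 DRK
34.1544954 DRK × 1.403 = 47.9187570462 LMN
47.9187570462 LMN × 0.76758 = 36.781479533522196 WYN
36.781479533522196 WYN × 2.9558 = 108.7186972051849069368 PRZ
Net change: 108.7186972051849069368 − 100 = 8.7186972051849069368 PRZ

8.7187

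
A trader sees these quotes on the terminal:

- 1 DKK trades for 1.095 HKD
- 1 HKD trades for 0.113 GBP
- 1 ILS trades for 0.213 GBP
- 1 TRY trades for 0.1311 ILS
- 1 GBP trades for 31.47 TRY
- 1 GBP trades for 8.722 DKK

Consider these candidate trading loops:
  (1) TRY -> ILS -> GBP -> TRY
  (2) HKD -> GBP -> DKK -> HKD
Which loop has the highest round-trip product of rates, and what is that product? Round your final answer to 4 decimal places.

1.0792

(1) 0.1311 × 0.213 × 31.47 = 0.87878
(2) 0.113 × 8.722 × 1.095 = 1.07922
Highest is cycle (2) at 1.0792 (>1, arbitrage).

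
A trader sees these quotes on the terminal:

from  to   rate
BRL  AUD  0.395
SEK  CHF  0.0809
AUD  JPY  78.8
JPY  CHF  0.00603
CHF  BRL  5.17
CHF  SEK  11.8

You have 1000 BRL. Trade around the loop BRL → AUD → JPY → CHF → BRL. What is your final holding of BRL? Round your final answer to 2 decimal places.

970.36

1000 BRL × 0.395 = 395 AUD
395 AUD × 78.8 = 31126 JPY
31126 JPY × 0.00603 = 187.68978 CHF
187.68978 CHF × 5.17 = 970.3561626 BRL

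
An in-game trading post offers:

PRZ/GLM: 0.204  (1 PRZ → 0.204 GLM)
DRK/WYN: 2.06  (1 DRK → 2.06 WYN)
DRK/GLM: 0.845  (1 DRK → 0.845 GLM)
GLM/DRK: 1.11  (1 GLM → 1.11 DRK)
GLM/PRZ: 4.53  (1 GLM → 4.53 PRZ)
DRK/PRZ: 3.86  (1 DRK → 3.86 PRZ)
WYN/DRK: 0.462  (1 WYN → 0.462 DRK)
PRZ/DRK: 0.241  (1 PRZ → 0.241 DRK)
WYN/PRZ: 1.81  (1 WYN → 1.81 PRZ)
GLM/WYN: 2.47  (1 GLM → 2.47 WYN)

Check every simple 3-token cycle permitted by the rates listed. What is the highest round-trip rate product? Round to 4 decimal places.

0.9643

DRK→GLM→WYN→DRK: 0.845 × 2.47 × 0.462 = 0.96426
DRK→GLM→PRZ→DRK: 0.845 × 4.53 × 0.241 = 0.92251
WYN→PRZ→GLM→WYN: 1.81 × 0.204 × 2.47 = 0.91202
DRK→WYN→PRZ→DRK: 2.06 × 1.81 × 0.241 = 0.89859
DRK→PRZ→GLM→DRK: 3.86 × 0.204 × 1.11 = 0.87406
Maximum is DRK→GLM→WYN→DRK at 0.9643; no arbitrage — every cycle loses value.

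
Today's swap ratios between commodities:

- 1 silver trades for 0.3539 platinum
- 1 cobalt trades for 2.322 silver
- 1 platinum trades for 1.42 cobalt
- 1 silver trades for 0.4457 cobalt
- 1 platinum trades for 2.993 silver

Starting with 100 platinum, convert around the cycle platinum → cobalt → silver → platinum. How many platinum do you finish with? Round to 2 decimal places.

100 platinum × 1.42 = 142 cobalt
142 cobalt × 2.322 = 329.724 silver
329.724 silver × 0.3539 = 116.6893236 platinum

116.69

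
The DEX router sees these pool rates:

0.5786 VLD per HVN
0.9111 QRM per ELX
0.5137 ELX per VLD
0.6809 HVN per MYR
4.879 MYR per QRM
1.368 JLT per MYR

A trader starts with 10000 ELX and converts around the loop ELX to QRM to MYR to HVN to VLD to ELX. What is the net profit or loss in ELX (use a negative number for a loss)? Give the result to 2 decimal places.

-1003.61

10000 ELX × 0.9111 = 9111 QRM
9111 QRM × 4.879 = 44452.569 MYR
44452.569 MYR × 0.6809 = 30267.7542321 HVN
30267.7542321 HVN × 0.5786 = 17512.92259869306 VLD
17512.92259869306 VLD × 0.5137 = 8996.388338948624922 ELX
Net change: 8996.388338948624922 − 10000 = -1003.611661051375078 ELX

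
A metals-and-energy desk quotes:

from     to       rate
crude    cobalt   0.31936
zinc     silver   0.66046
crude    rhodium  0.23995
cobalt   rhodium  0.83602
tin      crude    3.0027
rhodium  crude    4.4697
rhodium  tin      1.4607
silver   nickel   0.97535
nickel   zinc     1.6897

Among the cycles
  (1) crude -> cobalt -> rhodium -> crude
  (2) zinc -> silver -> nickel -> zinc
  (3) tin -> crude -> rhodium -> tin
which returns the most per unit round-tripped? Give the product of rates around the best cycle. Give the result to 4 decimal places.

(1) 0.31936 × 0.83602 × 4.4697 = 1.19337
(2) 0.66046 × 0.97535 × 1.6897 = 1.08847
(3) 3.0027 × 0.23995 × 1.4607 = 1.05243
Highest is cycle (1) at 1.1934 (>1, arbitrage).

1.1934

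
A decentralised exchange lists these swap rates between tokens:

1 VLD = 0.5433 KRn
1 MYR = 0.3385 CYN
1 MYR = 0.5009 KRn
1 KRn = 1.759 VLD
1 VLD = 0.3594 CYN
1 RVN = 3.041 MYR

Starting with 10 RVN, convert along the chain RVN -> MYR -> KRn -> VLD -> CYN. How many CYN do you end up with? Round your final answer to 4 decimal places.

9.6297

10 RVN × 3.041 = 30.41 MYR
30.41 MYR × 0.5009 = 15.232369 KRn
15.232369 KRn × 1.759 = 26.793737071 VLD
26.793737071 VLD × 0.3594 = 9.6296691033174 CYN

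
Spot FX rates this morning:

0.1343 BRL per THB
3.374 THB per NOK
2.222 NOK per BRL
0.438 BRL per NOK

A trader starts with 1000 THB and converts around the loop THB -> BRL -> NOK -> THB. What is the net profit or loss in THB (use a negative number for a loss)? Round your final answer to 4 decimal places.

6.8509

1000 THB × 0.1343 = 134.3 BRL
134.3 BRL × 2.222 = 298.4146 NOK
298.4146 NOK × 3.374 = 1006.8508604 THB
Net change: 1006.8508604 − 1000 = 6.8508604 THB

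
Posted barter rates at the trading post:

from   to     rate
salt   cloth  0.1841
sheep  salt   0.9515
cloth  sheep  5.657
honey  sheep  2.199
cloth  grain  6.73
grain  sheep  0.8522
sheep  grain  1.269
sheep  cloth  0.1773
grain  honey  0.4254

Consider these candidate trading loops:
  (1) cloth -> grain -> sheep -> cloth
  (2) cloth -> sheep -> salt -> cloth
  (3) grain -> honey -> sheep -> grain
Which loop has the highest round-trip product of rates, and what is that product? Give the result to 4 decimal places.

(1) 6.73 × 0.8522 × 0.1773 = 1.01687
(2) 5.657 × 0.9515 × 0.1841 = 0.99094
(3) 0.4254 × 2.199 × 1.269 = 1.18709
Highest is cycle (3) at 1.1871 (>1, arbitrage).

1.1871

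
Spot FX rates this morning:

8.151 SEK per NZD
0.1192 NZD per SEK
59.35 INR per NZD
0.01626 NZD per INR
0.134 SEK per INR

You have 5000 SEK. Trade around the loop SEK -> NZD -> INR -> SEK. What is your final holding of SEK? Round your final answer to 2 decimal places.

4739.93

5000 SEK × 0.1192 = 596 NZD
596 NZD × 59.35 = 35372.6 INR
35372.6 INR × 0.134 = 4739.9284 SEK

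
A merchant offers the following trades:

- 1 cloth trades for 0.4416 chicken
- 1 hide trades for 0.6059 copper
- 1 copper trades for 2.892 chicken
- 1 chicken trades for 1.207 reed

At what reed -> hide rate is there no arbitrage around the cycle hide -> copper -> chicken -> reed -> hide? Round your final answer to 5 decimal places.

0.47282

Known legs of the cycle: 0.6059 × 2.892 × 1.207 = 2.1149811996
For no arbitrage the full-cycle product must be 1, so the missing rate is 1 / 2.1149811996 ≈ 0.4728174.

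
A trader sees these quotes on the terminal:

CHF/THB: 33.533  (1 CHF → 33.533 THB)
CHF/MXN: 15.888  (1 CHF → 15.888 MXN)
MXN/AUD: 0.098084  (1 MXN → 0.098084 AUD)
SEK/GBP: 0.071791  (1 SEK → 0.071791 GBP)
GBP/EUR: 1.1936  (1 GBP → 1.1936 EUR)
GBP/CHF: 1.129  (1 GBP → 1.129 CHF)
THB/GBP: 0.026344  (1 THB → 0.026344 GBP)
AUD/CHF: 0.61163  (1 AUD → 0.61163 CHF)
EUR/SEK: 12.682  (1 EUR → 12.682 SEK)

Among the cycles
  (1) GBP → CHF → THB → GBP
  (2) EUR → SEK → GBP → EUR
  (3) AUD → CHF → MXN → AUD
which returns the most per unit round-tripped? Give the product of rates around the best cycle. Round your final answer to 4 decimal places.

(1) 1.129 × 33.533 × 0.026344 = 0.99735
(2) 12.682 × 0.071791 × 1.1936 = 1.08672
(3) 0.61163 × 15.888 × 0.098084 = 0.95314
Highest is cycle (2) at 1.0867 (>1, arbitrage).

1.0867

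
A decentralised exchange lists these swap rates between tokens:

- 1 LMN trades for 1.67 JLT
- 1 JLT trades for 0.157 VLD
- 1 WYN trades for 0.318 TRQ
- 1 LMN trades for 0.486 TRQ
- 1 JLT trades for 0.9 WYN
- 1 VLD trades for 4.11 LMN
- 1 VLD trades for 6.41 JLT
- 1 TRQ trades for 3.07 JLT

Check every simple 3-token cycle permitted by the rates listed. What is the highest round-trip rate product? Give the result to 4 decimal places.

VLD→LMN→JLT→VLD: 4.11 × 1.67 × 0.157 = 1.07760
JLT→WYN→TRQ→JLT: 0.9 × 0.318 × 3.07 = 0.87863
Maximum is VLD→LMN→JLT→VLD at 1.0776; arbitrage exists.

1.0776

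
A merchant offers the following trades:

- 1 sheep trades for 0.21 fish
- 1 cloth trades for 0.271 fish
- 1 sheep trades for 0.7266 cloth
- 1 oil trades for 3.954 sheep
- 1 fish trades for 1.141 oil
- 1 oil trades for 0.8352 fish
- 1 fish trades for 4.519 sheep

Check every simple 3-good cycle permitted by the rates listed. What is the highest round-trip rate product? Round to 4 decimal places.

sheep→fish→oil→sheep: 0.21 × 1.141 × 3.954 = 0.94742
cloth→fish→sheep→cloth: 0.271 × 4.519 × 0.7266 = 0.88983
Maximum is sheep→fish→oil→sheep at 0.9474; no arbitrage — every cycle loses value.

0.9474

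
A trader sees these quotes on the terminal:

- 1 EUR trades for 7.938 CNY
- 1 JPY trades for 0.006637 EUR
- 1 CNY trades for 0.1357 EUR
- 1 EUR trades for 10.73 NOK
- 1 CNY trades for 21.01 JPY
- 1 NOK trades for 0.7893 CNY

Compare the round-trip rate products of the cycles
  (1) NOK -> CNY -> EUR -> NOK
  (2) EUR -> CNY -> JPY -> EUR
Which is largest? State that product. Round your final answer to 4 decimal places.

(1) 0.7893 × 0.1357 × 10.73 = 1.14927
(2) 7.938 × 21.01 × 0.006637 = 1.10690
Highest is cycle (1) at 1.1493 (>1, arbitrage).

1.1493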